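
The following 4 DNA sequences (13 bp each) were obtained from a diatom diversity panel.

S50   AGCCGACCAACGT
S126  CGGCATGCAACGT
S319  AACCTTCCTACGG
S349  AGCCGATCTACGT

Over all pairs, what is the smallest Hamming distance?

2

Pairwise Hamming distances:
  S50 vs S126: 5
  S50 vs S319: 5
  S50 vs S349: 2
  S126 vs S319: 7
  S126 vs S349: 6
  S319 vs S349: 5
The smallest is 2, between S50 and S349.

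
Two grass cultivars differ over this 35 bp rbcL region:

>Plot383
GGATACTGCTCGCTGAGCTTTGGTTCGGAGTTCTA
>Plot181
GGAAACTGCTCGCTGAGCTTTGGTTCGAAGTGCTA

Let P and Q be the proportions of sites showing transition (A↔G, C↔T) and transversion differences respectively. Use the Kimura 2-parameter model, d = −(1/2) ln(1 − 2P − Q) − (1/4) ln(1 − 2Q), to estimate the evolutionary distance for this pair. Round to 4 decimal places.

0.0910

Mismatches occur at site 4 (T→A, transversion), site 28 (G→A, transition), site 32 (T→G, transversion).
Of the 3 differences, 1 transition and 2 transversions over 35 sites: P = 1/35 = 0.028571, Q = 2/35 = 0.057143.
d = −0.5·ln(0.885715) − 0.25·ln(0.885714) = −0.5·(-0.121360) − 0.25·(-0.121361) = 0.0910.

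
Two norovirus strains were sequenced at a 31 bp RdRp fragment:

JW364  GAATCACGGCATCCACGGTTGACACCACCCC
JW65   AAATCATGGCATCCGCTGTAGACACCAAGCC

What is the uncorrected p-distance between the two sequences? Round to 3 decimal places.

Differing sites — 1:G/A; 7:C/T; 15:A/G; 17:G/T; 20:T/A; 28:C/A; 29:C/G.
There are 7 differences over 31 sites, so p = 7/31 = 0.226.

0.226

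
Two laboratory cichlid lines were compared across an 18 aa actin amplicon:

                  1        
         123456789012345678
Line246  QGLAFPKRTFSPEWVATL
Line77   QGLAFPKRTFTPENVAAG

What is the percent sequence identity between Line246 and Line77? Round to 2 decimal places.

Differing sites — 11:S/T; 14:W/N; 17:T/A; 18:L/G.
14 of the 18 sites match, so the percent identity is 14/18 × 100 = 77.78%.

77.78%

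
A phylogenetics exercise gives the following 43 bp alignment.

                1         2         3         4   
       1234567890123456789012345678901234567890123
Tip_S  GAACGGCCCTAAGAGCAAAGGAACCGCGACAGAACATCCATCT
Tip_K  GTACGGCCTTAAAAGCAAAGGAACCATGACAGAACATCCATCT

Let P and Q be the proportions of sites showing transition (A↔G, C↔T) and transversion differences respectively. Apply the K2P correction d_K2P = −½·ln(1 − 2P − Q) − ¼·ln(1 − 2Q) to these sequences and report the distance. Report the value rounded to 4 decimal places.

0.1293

Differing sites — 2:A/T (Tv); 9:C/T (Ti); 13:G/A (Ti); 26:G/A (Ti); 27:C/T (Ti).
Of the 5 differences, 4 transitions and 1 transversion over 43 sites: P = 4/43 = 0.093023, Q = 1/43 = 0.023256.
d = −0.5·ln(0.790698) − 0.25·ln(0.953488) = −0.5·(-0.234839) − 0.25·(-0.047628) = 0.1293.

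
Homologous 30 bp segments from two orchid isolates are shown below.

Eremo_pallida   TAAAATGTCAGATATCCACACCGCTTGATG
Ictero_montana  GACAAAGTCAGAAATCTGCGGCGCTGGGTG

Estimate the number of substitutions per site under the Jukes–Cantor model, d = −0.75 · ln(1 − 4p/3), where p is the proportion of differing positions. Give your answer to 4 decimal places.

The sequences differ at positions 1 (T/G), 3 (A/C), 6 (T/A), 13 (T/A), 17 (C/T), 18 (A/G), 20 (A/G), 21 (C/G), 26 (T/G), 28 (A/G).
p = 10/30 = 0.333333.
d = −0.75 · ln(1 − (4/3)·0.333333) = −0.75 · ln(0.555556) = −0.75 · (-0.587786) = 0.4408.

0.4408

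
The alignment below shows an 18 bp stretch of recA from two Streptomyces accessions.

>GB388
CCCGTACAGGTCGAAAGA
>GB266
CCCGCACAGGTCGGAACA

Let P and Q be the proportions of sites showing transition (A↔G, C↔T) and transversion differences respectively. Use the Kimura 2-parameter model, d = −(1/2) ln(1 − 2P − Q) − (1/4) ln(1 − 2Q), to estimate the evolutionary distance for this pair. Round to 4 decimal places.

Differing sites — 5:T/C (Ti); 14:A/G (Ti); 17:G/C (Tv).
Of the 3 differences, 2 transitions and 1 transversion over 18 sites: P = 2/18 = 0.111111, Q = 1/18 = 0.055556.
d = −0.5·ln(0.722222) − 0.25·ln(0.888888) = −0.5·(-0.325423) − 0.25·(-0.117784) = 0.1922.

0.1922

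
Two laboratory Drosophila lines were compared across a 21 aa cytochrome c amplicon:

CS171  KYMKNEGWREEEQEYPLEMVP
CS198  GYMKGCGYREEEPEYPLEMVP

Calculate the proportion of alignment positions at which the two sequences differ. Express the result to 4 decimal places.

0.2381

The sequences differ at positions 1 (K/G), 5 (N/G), 6 (E/C), 8 (W/Y), 13 (Q/P).
There are 5 differences over 21 sites, so p = 5/21 = 0.2381.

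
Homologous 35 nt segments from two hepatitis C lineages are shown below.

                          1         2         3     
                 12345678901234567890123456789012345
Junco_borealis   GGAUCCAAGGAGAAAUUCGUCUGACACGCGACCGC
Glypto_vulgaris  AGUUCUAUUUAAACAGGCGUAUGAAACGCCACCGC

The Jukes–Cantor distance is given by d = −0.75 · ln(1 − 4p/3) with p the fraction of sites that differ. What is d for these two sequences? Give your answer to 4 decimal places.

Differing sites — 1:G/A; 3:A/U; 6:C/U; 8:A/U; 9:G/U; 10:G/U; 12:G/A; 14:A/C; 16:U/G; 17:U/G; 21:C/A; 25:C/A; 30:G/C.
p = 13/35 = 0.371429.
d = −0.75 · ln(1 − (4/3)·0.371429) = −0.75 · ln(0.504761) = −0.75 · (-0.683670) = 0.5128.

0.5128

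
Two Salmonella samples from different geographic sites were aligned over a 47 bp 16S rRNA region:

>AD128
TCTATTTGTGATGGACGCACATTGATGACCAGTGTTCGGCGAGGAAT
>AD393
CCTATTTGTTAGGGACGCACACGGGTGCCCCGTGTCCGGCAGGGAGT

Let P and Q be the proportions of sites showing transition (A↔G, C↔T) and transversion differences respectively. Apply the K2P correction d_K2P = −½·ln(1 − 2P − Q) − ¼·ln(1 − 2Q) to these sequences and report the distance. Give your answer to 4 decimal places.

Mismatches occur at site 1 (T→C, transition), site 10 (G→T, transversion), site 12 (T→G, transversion), site 22 (T→C, transition), site 23 (T→G, transversion), site 25 (A→G, transition), site 28 (A→C, transversion), site 31 (A→C, transversion), site 36 (T→C, transition), site 41 (G→A, transition), site 42 (A→G, transition), site 46 (A→G, transition).
Of the 12 differences, 7 transitions and 5 transversions over 47 sites: P = 7/47 = 0.148936, Q = 5/47 = 0.106383.
d = −0.5·ln(0.595745) − 0.25·ln(0.787234) = −0.5·(-0.517943) − 0.25·(-0.239230) = 0.3188.

0.3188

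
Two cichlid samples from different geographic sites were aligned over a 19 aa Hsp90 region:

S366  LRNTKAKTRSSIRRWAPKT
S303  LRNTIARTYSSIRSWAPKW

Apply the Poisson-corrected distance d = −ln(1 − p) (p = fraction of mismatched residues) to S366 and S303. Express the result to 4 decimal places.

Differing sites — 5:K/I; 7:K/R; 9:R/Y; 14:R/S; 19:T/W.
p = 5/19 = 0.263158.
d = −ln(1 − 0.263158) = −ln(0.736842) = 0.3054.

0.3054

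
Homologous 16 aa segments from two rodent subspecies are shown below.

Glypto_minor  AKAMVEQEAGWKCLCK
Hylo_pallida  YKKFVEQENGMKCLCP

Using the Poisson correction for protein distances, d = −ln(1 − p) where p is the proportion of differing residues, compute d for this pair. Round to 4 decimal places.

Mismatches occur at site 1 (A↔Y), site 3 (A↔K), site 4 (M↔F), site 9 (A↔N), site 11 (W↔M), site 16 (K↔P).
p = 6/16 = 0.375000.
d = −ln(1 − 0.375000) = −ln(0.625000) = 0.4700.

0.4700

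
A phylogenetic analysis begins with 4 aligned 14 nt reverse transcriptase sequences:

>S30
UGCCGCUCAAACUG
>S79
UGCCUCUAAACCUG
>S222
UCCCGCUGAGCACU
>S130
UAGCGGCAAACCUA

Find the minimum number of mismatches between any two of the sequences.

Pairwise Hamming distances:
  S30 vs S79: 3
  S30 vs S222: 7
  S30 vs S130: 7
  S79 vs S222: 7
  S79 vs S130: 6
  S222 vs S130: 9
The smallest is 3, between S30 and S79.

3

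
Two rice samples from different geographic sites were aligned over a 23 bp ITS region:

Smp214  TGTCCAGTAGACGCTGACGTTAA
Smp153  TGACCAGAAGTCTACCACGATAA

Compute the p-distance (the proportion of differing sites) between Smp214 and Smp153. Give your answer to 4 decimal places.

0.3478

Mismatches occur at site 3 (T↔A), site 8 (T↔A), site 11 (A↔T), site 13 (G↔T), site 14 (C↔A), site 15 (T↔C), site 16 (G↔C), site 20 (T↔A).
There are 8 differences over 23 sites, so p = 8/23 = 0.3478.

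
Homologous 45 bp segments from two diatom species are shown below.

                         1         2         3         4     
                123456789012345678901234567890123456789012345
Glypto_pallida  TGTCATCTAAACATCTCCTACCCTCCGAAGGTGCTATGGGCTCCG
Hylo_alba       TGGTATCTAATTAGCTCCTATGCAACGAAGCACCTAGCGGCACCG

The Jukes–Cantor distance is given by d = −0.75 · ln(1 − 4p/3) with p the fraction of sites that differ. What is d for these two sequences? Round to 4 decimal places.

Mismatches occur at site 3 (T/G), site 4 (C/T), site 11 (A/T), site 12 (C/T), site 14 (T/G), site 21 (C/T), site 22 (C/G), site 24 (T/A), site 25 (C/A), site 31 (G/C), site 32 (T/A), site 33 (G/C), site 37 (T/G), site 38 (G/C), site 42 (T/A).
p = 15/45 = 0.333333.
d = −0.75 · ln(1 − (4/3)·0.333333) = −0.75 · ln(0.555556) = −0.75 · (-0.587786) = 0.4408.

0.4408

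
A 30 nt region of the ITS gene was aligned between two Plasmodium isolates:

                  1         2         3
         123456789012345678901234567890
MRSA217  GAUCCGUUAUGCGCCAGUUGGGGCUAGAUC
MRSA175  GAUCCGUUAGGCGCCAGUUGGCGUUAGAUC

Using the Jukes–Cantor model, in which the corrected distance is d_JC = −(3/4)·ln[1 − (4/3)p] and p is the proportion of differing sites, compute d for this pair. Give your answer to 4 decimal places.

Differing sites — 10:U/G; 22:G/C; 24:C/U.
p = 3/30 = 0.100000.
d = −0.75 · ln(1 − (4/3)·0.100000) = −0.75 · ln(0.866667) = −0.75 · (-0.143100) = 0.1073.

0.1073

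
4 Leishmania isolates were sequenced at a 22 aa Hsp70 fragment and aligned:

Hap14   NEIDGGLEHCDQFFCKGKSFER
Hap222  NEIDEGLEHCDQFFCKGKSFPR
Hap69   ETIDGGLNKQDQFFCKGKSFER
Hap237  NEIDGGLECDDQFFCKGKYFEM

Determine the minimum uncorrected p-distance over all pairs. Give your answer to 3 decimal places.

0.091

Pairwise Hamming distances:
  Hap14 vs Hap222: 2
  Hap14 vs Hap69: 5
  Hap14 vs Hap237: 4
  Hap222 vs Hap69: 7
  Hap222 vs Hap237: 6
  Hap69 vs Hap237: 7
The smallest is 2 mismatches, between Hap14 and Hap222; p = 2/22 = 0.091.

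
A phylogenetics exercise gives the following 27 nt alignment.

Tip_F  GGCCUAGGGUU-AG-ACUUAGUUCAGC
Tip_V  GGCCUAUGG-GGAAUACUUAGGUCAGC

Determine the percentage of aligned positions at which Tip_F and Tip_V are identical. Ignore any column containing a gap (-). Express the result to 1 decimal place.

83.3%

Excluding the 3 gap columns leaves 24 comparable sites.
Mismatches occur at site 7 (G→U), site 11 (U→G), site 14 (G→A), site 22 (U→G).
20 of the 24 comparable sites match, so the percent identity is 20/24 × 100 = 83.3%.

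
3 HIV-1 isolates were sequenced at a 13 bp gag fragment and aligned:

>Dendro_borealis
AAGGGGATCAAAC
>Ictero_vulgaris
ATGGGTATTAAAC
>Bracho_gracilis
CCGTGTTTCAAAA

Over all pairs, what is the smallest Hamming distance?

3

Pairwise Hamming distances:
  Dendro_borealis vs Ictero_vulgaris: 3
  Dendro_borealis vs Bracho_gracilis: 6
  Ictero_vulgaris vs Bracho_gracilis: 6
The smallest is 3, between Dendro_borealis and Ictero_vulgaris.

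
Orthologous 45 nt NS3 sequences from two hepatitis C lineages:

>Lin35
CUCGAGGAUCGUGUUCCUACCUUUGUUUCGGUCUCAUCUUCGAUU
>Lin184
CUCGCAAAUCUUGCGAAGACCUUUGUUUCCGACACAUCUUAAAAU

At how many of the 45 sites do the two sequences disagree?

15

Mismatches occur at site 5 (A↔C), site 6 (G↔A), site 7 (G↔A), site 11 (G↔U), site 14 (U↔C), site 15 (U↔G), site 16 (C↔A), site 17 (C↔A), site 18 (U↔G), site 30 (G↔C), site 32 (U↔A), site 34 (U↔A), site 41 (C↔A), site 42 (G↔A), site 44 (U↔A).
That gives 15 mismatches out of 45 aligned sites, so the Hamming distance is 15.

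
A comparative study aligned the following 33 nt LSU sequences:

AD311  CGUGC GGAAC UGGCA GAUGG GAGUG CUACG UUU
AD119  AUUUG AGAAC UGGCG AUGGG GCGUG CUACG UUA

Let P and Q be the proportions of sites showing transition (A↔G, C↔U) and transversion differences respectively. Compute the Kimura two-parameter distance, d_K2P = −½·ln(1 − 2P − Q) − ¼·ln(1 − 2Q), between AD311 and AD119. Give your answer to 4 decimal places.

The sequences differ at positions 1 (C/A, transversion), 2 (G/U, transversion), 4 (G/U, transversion), 5 (C/G, transversion), 6 (G/A, transition), 15 (A/G, transition), 16 (G/A, transition), 17 (A/U, transversion), 18 (U/G, transversion), 22 (A/C, transversion), 33 (U/A, transversion).
Of the 11 differences, 3 transitions and 8 transversions over 33 sites: P = 3/33 = 0.090909, Q = 8/33 = 0.242424.
d = −0.5·ln(0.575758) − 0.25·ln(0.515152) = −0.5·(-0.552068) − 0.25·(-0.663293) = 0.4419.

0.4419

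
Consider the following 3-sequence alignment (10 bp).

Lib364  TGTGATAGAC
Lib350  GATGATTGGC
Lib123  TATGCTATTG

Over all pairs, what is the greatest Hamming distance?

Pairwise Hamming distances:
  Lib364 vs Lib350: 4
  Lib364 vs Lib123: 5
  Lib350 vs Lib123: 6
The largest is 6, between Lib350 and Lib123.

6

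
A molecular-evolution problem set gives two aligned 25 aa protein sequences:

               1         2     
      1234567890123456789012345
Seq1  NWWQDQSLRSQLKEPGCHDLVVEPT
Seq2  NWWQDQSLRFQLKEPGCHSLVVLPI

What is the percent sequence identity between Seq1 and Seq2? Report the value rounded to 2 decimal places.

Differing sites — 10:S/F; 19:D/S; 23:E/L; 25:T/I.
21 of the 25 sites match, so the percent identity is 21/25 × 100 = 84.00%.

84.00%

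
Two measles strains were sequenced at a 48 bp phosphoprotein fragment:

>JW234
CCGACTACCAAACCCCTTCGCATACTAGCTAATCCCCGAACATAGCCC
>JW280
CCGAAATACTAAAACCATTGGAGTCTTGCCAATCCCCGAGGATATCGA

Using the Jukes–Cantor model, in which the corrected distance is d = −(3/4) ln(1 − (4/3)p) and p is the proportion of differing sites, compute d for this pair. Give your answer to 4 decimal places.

0.5627

Mismatches occur at site 5 (C→A), site 6 (T→A), site 7 (A→T), site 8 (C→A), site 10 (A→T), site 13 (C→A), site 14 (C→A), site 17 (T→A), site 19 (C→T), site 21 (C→G), site 23 (T→G), site 24 (A→T), site 27 (A→T), site 30 (T→C), site 40 (A→G), site 41 (C→G), site 45 (G→T), site 47 (C→G), site 48 (C→A).
p = 19/48 = 0.395833.
d = −0.75 · ln(1 − (4/3)·0.395833) = −0.75 · ln(0.472223) = −0.75 · (-0.750304) = 0.5627.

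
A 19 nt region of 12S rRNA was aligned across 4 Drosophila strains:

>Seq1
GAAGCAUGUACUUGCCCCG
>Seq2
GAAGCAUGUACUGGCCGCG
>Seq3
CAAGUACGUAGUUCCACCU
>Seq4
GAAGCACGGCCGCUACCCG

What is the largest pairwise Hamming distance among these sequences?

Pairwise Hamming distances:
  Seq1 vs Seq2: 2
  Seq1 vs Seq3: 7
  Seq1 vs Seq4: 7
  Seq2 vs Seq3: 9
  Seq2 vs Seq4: 8
  Seq3 vs Seq4: 11
The largest is 11, between Seq3 and Seq4.

11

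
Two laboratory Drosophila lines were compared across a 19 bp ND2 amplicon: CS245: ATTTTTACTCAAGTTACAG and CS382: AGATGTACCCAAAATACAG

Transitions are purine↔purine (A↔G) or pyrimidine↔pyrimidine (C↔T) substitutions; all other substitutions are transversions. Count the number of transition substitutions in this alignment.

2

Differing sites — 2:T/G (Tv); 3:T/A (Tv); 5:T/G (Tv); 9:T/C (Ti); 13:G/A (Ti); 14:T/A (Tv).
Of the 6 differences, 2 transitions and 4 transversions, so the answer is 2.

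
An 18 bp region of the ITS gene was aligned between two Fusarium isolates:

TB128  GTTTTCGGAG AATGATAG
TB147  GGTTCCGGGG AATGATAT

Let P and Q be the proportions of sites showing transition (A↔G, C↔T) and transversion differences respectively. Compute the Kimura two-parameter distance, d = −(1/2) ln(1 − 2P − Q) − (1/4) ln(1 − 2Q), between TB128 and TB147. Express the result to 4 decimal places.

The sequences differ at positions 2 (T/G, transversion), 5 (T/C, transition), 9 (A/G, transition), 18 (G/T, transversion).
Of the 4 differences, 2 transitions and 2 transversions over 18 sites: P = 2/18 = 0.111111, Q = 2/18 = 0.111111.
d = −0.5·ln(0.666667) − 0.25·ln(0.777778) = −0.5·(-0.405465) − 0.25·(-0.251314) = 0.2656.

0.2656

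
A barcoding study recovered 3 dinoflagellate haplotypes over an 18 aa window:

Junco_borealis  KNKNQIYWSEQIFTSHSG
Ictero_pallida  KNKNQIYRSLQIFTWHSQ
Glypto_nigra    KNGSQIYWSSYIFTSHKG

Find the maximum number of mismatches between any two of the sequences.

8

Pairwise Hamming distances:
  Junco_borealis vs Ictero_pallida: 4
  Junco_borealis vs Glypto_nigra: 5
  Ictero_pallida vs Glypto_nigra: 8
The largest is 8, between Ictero_pallida and Glypto_nigra.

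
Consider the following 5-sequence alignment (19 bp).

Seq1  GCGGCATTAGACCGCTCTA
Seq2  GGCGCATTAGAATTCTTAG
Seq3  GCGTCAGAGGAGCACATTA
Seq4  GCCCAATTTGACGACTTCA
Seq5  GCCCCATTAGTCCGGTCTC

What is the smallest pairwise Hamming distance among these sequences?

5

Pairwise Hamming distances:
  Seq1 vs Seq2: 8
  Seq1 vs Seq3: 8
  Seq1 vs Seq4: 8
  Seq1 vs Seq5: 5
  Seq2 vs Seq3: 12
  Seq2 vs Seq4: 9
  Seq2 vs Seq5: 10
  Seq3 vs Seq4: 10
  Seq3 vs Seq5: 12
  Seq4 vs Seq5: 9
The smallest is 5, between Seq1 and Seq5.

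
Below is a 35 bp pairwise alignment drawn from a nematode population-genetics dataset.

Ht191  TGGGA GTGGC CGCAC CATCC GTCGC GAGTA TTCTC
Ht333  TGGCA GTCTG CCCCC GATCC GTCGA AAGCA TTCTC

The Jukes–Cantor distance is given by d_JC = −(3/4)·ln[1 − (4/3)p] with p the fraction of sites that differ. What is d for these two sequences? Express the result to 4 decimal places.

The sequences differ at positions 4 (G/C), 8 (G/C), 9 (G/T), 10 (C/G), 12 (G/C), 14 (A/C), 16 (C/G), 25 (C/A), 26 (G/A), 29 (T/C).
p = 10/35 = 0.285714.
d = −0.75 · ln(1 − (4/3)·0.285714) = −0.75 · ln(0.619048) = −0.75 · (-0.479572) = 0.3597.

0.3597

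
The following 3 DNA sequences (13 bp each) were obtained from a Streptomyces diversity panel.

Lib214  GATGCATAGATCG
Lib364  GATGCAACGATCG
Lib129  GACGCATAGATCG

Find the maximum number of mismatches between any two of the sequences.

3

Pairwise Hamming distances:
  Lib214 vs Lib364: 2
  Lib214 vs Lib129: 1
  Lib364 vs Lib129: 3
The largest is 3, between Lib364 and Lib129.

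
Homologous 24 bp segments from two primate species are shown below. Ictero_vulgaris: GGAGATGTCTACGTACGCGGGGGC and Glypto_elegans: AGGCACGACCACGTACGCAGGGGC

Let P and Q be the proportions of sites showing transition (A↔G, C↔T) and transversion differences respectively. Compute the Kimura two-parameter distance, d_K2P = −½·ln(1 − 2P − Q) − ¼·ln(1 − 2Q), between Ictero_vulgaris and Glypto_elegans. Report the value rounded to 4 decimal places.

Differing sites — 1:G/A (Ti); 3:A/G (Ti); 4:G/C (Tv); 6:T/C (Ti); 8:T/A (Tv); 10:T/C (Ti); 19:G/A (Ti).
Of the 7 differences, 5 transitions and 2 transversions over 24 sites: P = 5/24 = 0.208333, Q = 2/24 = 0.083333.
d = −0.5·ln(0.500001) − 0.25·ln(0.833334) = −0.5·(-0.693145) − 0.25·(-0.182321) = 0.3922.

0.3922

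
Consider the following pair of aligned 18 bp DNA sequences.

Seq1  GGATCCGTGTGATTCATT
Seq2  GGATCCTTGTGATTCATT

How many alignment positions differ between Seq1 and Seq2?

1

The sequences differ at position 7 (G/T).
That gives 1 mismatch out of 18 aligned sites, so the Hamming distance is 1.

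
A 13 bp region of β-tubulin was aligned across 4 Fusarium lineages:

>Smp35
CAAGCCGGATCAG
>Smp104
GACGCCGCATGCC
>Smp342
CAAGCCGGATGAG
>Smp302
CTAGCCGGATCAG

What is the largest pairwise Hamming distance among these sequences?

7

Pairwise Hamming distances:
  Smp35 vs Smp104: 6
  Smp35 vs Smp342: 1
  Smp35 vs Smp302: 1
  Smp104 vs Smp342: 5
  Smp104 vs Smp302: 7
  Smp342 vs Smp302: 2
The largest is 7, between Smp104 and Smp302.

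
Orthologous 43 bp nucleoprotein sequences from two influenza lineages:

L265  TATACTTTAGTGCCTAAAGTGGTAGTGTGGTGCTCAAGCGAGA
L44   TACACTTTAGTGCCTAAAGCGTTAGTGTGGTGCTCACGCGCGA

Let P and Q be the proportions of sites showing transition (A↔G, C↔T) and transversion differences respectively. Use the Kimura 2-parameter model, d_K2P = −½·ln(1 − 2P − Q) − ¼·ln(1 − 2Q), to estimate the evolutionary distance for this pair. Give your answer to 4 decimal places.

The sequences differ at positions 3 (T/C, transition), 20 (T/C, transition), 22 (G/T, transversion), 37 (A/C, transversion), 41 (A/C, transversion).
Of the 5 differences, 2 transitions and 3 transversions over 43 sites: P = 2/43 = 0.046512, Q = 3/43 = 0.069767.
d = −0.5·ln(0.837209) − 0.25·ln(0.860466) = −0.5·(-0.177682) − 0.25·(-0.150281) = 0.1264.

0.1264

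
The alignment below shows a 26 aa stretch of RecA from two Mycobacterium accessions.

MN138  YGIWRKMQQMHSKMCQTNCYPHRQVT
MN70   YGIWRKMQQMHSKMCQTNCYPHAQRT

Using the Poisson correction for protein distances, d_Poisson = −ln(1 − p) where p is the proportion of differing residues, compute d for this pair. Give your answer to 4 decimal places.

0.0800

Mismatches occur at site 23 (R/A), site 25 (V/R).
p = 2/26 = 0.076923.
d = −ln(1 − 0.076923) = −ln(0.923077) = 0.0800.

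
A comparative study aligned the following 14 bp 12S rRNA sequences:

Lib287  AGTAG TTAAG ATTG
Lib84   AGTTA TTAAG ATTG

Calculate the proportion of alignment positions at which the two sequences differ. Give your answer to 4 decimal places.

0.1429

The sequences differ at positions 4 (A/T), 5 (G/A).
There are 2 differences over 14 sites, so p = 2/14 = 0.1429.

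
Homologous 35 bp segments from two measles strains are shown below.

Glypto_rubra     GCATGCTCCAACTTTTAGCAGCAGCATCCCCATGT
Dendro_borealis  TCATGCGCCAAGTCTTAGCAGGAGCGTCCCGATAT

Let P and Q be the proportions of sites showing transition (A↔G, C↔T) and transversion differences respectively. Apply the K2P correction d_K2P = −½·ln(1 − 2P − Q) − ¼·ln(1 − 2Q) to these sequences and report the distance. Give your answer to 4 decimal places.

0.2728

Mismatches occur at site 1 (G↔T, transversion), site 7 (T↔G, transversion), site 12 (C↔G, transversion), site 14 (T↔C, transition), site 22 (C↔G, transversion), site 26 (A↔G, transition), site 31 (C↔G, transversion), site 34 (G↔A, transition).
Of the 8 differences, 3 transitions and 5 transversions over 35 sites: P = 3/35 = 0.085714, Q = 5/35 = 0.142857.
d = −0.5·ln(0.685715) − 0.25·ln(0.714286) = −0.5·(-0.377293) − 0.25·(-0.336472) = 0.2728.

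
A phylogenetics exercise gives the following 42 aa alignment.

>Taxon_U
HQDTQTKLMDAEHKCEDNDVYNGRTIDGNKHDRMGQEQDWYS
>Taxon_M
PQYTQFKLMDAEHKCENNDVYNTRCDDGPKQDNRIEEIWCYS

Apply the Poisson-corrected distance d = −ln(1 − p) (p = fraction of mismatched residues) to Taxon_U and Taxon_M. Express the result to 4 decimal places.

Differing sites — 1:H/P; 3:D/Y; 6:T/F; 17:D/N; 23:G/T; 25:T/C; 26:I/D; 29:N/P; 31:H/Q; 33:R/N; 34:M/R; 35:G/I; 36:Q/E; 38:Q/I; 39:D/W; 40:W/C.
p = 16/42 = 0.380952.
d = −ln(1 − 0.380952) = −ln(0.619048) = 0.4796.

0.4796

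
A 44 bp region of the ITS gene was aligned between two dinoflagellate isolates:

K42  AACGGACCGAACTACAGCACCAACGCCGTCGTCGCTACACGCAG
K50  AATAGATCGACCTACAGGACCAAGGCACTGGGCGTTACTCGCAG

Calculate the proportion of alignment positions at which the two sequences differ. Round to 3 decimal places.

0.273

Differing sites — 3:C/T; 4:G/A; 7:C/T; 11:A/C; 18:C/G; 24:C/G; 27:C/A; 28:G/C; 30:C/G; 32:T/G; 35:C/T; 39:A/T.
There are 12 differences over 44 sites, so p = 12/44 = 0.273.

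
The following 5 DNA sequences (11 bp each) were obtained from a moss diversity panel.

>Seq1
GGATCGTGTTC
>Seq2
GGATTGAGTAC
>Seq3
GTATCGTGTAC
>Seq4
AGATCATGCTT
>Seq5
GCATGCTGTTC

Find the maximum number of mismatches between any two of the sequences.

Pairwise Hamming distances:
  Seq1 vs Seq2: 3
  Seq1 vs Seq3: 2
  Seq1 vs Seq4: 4
  Seq1 vs Seq5: 3
  Seq2 vs Seq3: 3
  Seq2 vs Seq4: 7
  Seq2 vs Seq5: 5
  Seq3 vs Seq4: 6
  Seq3 vs Seq5: 4
  Seq4 vs Seq5: 6
The largest is 7, between Seq2 and Seq4.

7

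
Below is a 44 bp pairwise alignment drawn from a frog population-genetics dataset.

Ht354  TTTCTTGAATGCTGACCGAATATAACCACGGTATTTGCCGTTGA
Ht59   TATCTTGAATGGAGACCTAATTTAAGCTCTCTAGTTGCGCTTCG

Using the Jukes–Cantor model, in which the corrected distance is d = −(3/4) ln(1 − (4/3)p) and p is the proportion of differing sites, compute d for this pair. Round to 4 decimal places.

The sequences differ at positions 2 (T/A), 12 (C/G), 13 (T/A), 18 (G/T), 22 (A/T), 26 (C/G), 28 (A/T), 30 (G/T), 31 (G/C), 34 (T/G), 39 (C/G), 40 (G/C), 43 (G/C), 44 (A/G).
p = 14/44 = 0.318182.
d = −0.75 · ln(1 − (4/3)·0.318182) = −0.75 · ln(0.575757) = −0.75 · (-0.552070) = 0.4141.

0.4141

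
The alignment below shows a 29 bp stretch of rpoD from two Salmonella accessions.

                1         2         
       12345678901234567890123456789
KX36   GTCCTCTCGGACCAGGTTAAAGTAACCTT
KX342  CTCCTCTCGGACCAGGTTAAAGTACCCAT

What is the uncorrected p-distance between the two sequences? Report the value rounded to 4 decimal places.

0.1034

Mismatches occur at site 1 (G→C), site 25 (A→C), site 28 (T→A).
There are 3 differences over 29 sites, so p = 3/29 = 0.1034.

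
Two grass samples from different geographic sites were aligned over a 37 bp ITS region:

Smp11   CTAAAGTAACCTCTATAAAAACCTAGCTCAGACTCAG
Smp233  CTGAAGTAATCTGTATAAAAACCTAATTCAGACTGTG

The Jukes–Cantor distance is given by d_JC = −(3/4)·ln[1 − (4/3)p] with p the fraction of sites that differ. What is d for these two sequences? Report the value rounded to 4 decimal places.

Mismatches occur at site 3 (A/G), site 10 (C/T), site 13 (C/G), site 26 (G/A), site 27 (C/T), site 35 (C/G), site 36 (A/T).
p = 7/37 = 0.189189.
d = −0.75 · ln(1 − (4/3)·0.189189) = −0.75 · ln(0.747748) = −0.75 · (-0.290689) = 0.2180.

0.2180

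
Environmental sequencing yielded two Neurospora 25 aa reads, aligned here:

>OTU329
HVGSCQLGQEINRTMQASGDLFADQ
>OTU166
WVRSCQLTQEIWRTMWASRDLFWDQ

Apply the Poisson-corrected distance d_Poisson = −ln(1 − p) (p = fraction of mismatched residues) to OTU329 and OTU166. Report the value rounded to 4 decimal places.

0.3285

Mismatches occur at site 1 (H/W), site 3 (G/R), site 8 (G/T), site 12 (N/W), site 16 (Q/W), site 19 (G/R), site 23 (A/W).
p = 7/25 = 0.280000.
d = −ln(1 − 0.280000) = −ln(0.720000) = 0.3285.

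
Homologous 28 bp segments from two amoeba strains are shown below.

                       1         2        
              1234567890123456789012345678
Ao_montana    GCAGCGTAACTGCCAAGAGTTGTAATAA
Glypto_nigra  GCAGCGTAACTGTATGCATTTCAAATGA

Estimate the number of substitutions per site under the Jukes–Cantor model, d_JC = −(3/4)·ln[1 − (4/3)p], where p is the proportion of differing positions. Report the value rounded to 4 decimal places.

0.4197

The sequences differ at positions 13 (C/T), 14 (C/A), 15 (A/T), 16 (A/G), 17 (G/C), 19 (G/T), 22 (G/C), 23 (T/A), 27 (A/G).
p = 9/28 = 0.321429.
d = −0.75 · ln(1 − (4/3)·0.321429) = −0.75 · ln(0.571428) = −0.75 · (-0.559617) = 0.4197.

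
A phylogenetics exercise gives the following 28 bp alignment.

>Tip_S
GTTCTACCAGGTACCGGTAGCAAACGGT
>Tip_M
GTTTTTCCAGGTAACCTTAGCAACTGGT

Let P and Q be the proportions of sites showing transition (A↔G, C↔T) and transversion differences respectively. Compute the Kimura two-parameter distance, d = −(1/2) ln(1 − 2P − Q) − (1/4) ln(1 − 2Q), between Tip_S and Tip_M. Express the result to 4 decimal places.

0.3043

The sequences differ at positions 4 (C/T, transition), 6 (A/T, transversion), 14 (C/A, transversion), 16 (G/C, transversion), 17 (G/T, transversion), 24 (A/C, transversion), 25 (C/T, transition).
Of the 7 differences, 2 transitions and 5 transversions over 28 sites: P = 2/28 = 0.071429, Q = 5/28 = 0.178571.
d = −0.5·ln(0.678571) − 0.25·ln(0.642858) = −0.5·(-0.387766) − 0.25·(-0.441831) = 0.3043.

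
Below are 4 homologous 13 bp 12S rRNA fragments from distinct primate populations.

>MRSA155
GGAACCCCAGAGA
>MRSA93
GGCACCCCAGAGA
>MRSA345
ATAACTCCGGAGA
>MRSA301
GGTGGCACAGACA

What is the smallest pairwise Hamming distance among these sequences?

Pairwise Hamming distances:
  MRSA155 vs MRSA93: 1
  MRSA155 vs MRSA345: 4
  MRSA155 vs MRSA301: 5
  MRSA93 vs MRSA345: 5
  MRSA93 vs MRSA301: 5
  MRSA345 vs MRSA301: 9
The smallest is 1, between MRSA155 and MRSA93.

1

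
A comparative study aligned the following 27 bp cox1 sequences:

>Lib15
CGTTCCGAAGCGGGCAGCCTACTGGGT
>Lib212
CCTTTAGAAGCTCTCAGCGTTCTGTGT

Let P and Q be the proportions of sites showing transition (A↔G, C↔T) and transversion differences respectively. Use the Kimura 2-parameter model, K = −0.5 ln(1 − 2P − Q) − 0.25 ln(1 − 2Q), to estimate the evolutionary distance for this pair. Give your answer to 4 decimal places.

Mismatches occur at site 2 (G↔C, transversion), site 5 (C↔T, transition), site 6 (C↔A, transversion), site 12 (G↔T, transversion), site 13 (G↔C, transversion), site 14 (G↔T, transversion), site 19 (C↔G, transversion), site 21 (A↔T, transversion), site 25 (G↔T, transversion).
Of the 9 differences, 1 transition and 8 transversions over 27 sites: P = 1/27 = 0.037037, Q = 8/27 = 0.296296.
d = −0.5·ln(0.629630) − 0.25·ln(0.407408) = −0.5·(-0.462623) − 0.25·(-0.897940) = 0.4558.

0.4558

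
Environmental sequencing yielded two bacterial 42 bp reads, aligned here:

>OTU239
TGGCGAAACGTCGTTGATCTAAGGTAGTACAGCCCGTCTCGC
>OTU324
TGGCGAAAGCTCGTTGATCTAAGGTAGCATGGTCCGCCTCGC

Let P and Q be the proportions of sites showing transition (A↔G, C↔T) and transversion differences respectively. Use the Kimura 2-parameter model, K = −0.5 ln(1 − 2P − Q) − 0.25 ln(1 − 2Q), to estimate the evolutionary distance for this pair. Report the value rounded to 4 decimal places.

Differing sites — 9:C/G (Tv); 10:G/C (Tv); 28:T/C (Ti); 30:C/T (Ti); 31:A/G (Ti); 33:C/T (Ti); 37:T/C (Ti).
Of the 7 differences, 5 transitions and 2 transversions over 42 sites: P = 5/42 = 0.119048, Q = 2/42 = 0.047619.
d = −0.5·ln(0.714285) − 0.25·ln(0.904762) = −0.5·(-0.336473) − 0.25·(-0.100083) = 0.1933.

0.1933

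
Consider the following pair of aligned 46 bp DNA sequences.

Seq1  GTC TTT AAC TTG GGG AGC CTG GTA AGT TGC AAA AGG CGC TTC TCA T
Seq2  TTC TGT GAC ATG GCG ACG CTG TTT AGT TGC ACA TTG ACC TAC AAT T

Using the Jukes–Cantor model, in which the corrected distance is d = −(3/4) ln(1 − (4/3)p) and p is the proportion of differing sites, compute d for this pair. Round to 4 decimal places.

The sequences differ at positions 1 (G/T), 5 (T/G), 7 (A/G), 10 (T/A), 14 (G/C), 17 (G/C), 18 (C/G), 22 (G/T), 24 (A/T), 32 (A/C), 34 (A/T), 35 (G/T), 37 (C/A), 38 (G/C), 41 (T/A), 43 (T/A), 44 (C/A), 45 (A/T).
p = 18/46 = 0.391304.
d = −0.75 · ln(1 − (4/3)·0.391304) = −0.75 · ln(0.478261) = −0.75 · (-0.737599) = 0.5532.

0.5532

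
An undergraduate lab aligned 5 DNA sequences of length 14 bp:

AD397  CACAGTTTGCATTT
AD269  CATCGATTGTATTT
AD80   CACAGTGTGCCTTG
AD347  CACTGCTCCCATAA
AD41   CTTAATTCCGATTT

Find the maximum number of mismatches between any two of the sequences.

Pairwise Hamming distances:
  AD397 vs AD269: 4
  AD397 vs AD80: 3
  AD397 vs AD347: 6
  AD397 vs AD41: 6
  AD269 vs AD80: 7
  AD269 vs AD347: 8
  AD269 vs AD41: 7
  AD80 vs AD347: 8
  AD80 vs AD41: 9
  AD347 vs AD41: 8
The largest is 9, between AD80 and AD41.

9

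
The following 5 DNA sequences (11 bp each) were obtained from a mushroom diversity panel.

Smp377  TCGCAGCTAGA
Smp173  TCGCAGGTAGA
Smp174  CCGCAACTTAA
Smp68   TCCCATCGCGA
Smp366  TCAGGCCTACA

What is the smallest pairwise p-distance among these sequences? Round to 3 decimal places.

Pairwise Hamming distances:
  Smp377 vs Smp173: 1
  Smp377 vs Smp174: 4
  Smp377 vs Smp68: 4
  Smp377 vs Smp366: 5
  Smp173 vs Smp174: 5
  Smp173 vs Smp68: 5
  Smp173 vs Smp366: 6
  Smp174 vs Smp68: 6
  Smp174 vs Smp366: 7
  Smp68 vs Smp366: 7
The smallest is 1 mismatch, between Smp377 and Smp173; p = 1/11 = 0.091.

0.091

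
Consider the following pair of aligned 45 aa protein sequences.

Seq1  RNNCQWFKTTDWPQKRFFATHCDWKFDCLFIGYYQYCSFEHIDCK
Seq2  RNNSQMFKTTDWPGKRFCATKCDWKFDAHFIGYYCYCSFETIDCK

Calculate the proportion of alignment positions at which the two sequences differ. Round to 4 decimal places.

0.2000

Differing sites — 4:C/S; 6:W/M; 14:Q/G; 18:F/C; 21:H/K; 28:C/A; 29:L/H; 35:Q/C; 41:H/T.
There are 9 differences over 45 sites, so p = 9/45 = 0.2000.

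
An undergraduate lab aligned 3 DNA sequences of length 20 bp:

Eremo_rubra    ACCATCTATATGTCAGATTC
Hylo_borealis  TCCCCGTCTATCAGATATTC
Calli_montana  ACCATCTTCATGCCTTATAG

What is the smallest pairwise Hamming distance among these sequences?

Pairwise Hamming distances:
  Eremo_rubra vs Hylo_borealis: 9
  Eremo_rubra vs Calli_montana: 7
  Hylo_borealis vs Calli_montana: 12
The smallest is 7, between Eremo_rubra and Calli_montana.

7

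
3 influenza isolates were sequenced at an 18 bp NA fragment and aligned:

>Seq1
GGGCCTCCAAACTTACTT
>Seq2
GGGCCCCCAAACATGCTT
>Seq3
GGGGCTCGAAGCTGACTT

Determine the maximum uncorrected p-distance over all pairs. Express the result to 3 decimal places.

Pairwise Hamming distances:
  Seq1 vs Seq2: 3
  Seq1 vs Seq3: 4
  Seq2 vs Seq3: 7
The largest is 7 mismatches, between Seq2 and Seq3; p = 7/18 = 0.389.

0.389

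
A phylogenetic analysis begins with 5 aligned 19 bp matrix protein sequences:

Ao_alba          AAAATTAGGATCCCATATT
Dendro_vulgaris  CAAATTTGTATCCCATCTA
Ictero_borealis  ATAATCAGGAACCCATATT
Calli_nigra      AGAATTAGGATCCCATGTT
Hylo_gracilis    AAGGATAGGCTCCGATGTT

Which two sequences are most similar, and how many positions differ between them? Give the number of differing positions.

2

Pairwise Hamming distances:
  Ao_alba vs Dendro_vulgaris: 5
  Ao_alba vs Ictero_borealis: 3
  Ao_alba vs Calli_nigra: 2
  Ao_alba vs Hylo_gracilis: 6
  Dendro_vulgaris vs Ictero_borealis: 8
  Dendro_vulgaris vs Calli_nigra: 6
  Dendro_vulgaris vs Hylo_gracilis: 10
  Ictero_borealis vs Calli_nigra: 4
  Ictero_borealis vs Hylo_gracilis: 9
  Calli_nigra vs Hylo_gracilis: 6
The smallest is 2, between Ao_alba and Calli_nigra.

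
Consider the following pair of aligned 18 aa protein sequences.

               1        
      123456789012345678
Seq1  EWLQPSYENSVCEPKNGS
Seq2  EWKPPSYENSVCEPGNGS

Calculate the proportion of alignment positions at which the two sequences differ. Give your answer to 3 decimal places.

0.167

Mismatches occur at site 3 (L↔K), site 4 (Q↔P), site 15 (K↔G).
There are 3 differences over 18 sites, so p = 3/18 = 0.167.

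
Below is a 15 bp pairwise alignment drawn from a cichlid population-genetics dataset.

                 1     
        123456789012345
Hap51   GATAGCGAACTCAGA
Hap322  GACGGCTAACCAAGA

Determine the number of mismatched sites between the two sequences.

5

Differing sites — 3:T/C; 4:A/G; 7:G/T; 11:T/C; 12:C/A.
That gives 5 mismatches out of 15 aligned sites, so the Hamming distance is 5.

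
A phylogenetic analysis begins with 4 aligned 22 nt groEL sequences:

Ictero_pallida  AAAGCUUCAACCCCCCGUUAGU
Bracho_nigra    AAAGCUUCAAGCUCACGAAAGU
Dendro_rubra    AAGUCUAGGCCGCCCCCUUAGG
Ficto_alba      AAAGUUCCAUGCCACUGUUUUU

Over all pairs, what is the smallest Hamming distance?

Pairwise Hamming distances:
  Ictero_pallida vs Bracho_nigra: 5
  Ictero_pallida vs Dendro_rubra: 9
  Ictero_pallida vs Ficto_alba: 8
  Bracho_nigra vs Dendro_rubra: 14
  Bracho_nigra vs Ficto_alba: 11
  Dendro_rubra vs Ficto_alba: 15
The smallest is 5, between Ictero_pallida and Bracho_nigra.

5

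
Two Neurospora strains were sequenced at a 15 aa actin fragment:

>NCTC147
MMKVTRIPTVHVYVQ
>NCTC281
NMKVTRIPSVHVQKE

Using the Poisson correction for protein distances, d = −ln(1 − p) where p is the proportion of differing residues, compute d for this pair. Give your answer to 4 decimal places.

0.4055

Mismatches occur at site 1 (M→N), site 9 (T→S), site 13 (Y→Q), site 14 (V→K), site 15 (Q→E).
p = 5/15 = 0.333333.
d = −ln(1 − 0.333333) = −ln(0.666667) = 0.4055.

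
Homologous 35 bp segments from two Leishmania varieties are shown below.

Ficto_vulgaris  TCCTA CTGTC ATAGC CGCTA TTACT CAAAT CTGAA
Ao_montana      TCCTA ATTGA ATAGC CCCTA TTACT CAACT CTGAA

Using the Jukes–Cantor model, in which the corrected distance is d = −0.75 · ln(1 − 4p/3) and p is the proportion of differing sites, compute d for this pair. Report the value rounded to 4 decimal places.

Mismatches occur at site 6 (C↔A), site 8 (G↔T), site 9 (T↔G), site 10 (C↔A), site 17 (G↔C), site 29 (A↔C).
p = 6/35 = 0.171429.
d = −0.75 · ln(1 − (4/3)·0.171429) = −0.75 · ln(0.771428) = −0.75 · (-0.259512) = 0.1946.

0.1946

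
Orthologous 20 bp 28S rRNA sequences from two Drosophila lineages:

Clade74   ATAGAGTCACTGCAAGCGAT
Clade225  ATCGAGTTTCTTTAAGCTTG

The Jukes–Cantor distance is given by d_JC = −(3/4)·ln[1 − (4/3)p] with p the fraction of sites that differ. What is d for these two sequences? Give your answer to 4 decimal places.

Mismatches occur at site 3 (A/C), site 8 (C/T), site 9 (A/T), site 12 (G/T), site 13 (C/T), site 18 (G/T), site 19 (A/T), site 20 (T/G).
p = 8/20 = 0.400000.
d = −0.75 · ln(1 − (4/3)·0.400000) = −0.75 · ln(0.466667) = −0.75 · (-0.762139) = 0.5716.

0.5716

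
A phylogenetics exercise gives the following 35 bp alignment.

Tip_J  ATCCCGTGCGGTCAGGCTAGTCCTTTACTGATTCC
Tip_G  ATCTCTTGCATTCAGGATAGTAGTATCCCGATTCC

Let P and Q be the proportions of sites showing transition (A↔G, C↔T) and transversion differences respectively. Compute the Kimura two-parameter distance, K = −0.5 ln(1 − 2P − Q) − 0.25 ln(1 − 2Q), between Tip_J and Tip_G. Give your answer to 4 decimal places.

Mismatches occur at site 4 (C→T, transition), site 6 (G→T, transversion), site 10 (G→A, transition), site 11 (G→T, transversion), site 17 (C→A, transversion), site 22 (C→A, transversion), site 23 (C→G, transversion), site 25 (T→A, transversion), site 27 (A→C, transversion), site 29 (T→C, transition).
Of the 10 differences, 3 transitions and 7 transversions over 35 sites: P = 3/35 = 0.085714, Q = 7/35 = 0.200000.
d = −0.5·ln(0.628572) − 0.25·ln(0.600000) = −0.5·(-0.464305) − 0.25·(-0.510826) = 0.3599.

0.3599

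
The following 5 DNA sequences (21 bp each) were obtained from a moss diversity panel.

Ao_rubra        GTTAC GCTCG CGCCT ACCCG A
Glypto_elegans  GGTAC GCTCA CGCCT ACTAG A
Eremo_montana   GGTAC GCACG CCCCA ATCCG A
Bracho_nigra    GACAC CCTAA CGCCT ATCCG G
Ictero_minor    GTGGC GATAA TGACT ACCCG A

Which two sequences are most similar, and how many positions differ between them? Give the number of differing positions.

4

Pairwise Hamming distances:
  Ao_rubra vs Glypto_elegans: 4
  Ao_rubra vs Eremo_montana: 5
  Ao_rubra vs Bracho_nigra: 7
  Ao_rubra vs Ictero_minor: 7
  Glypto_elegans vs Eremo_montana: 7
  Glypto_elegans vs Bracho_nigra: 8
  Glypto_elegans vs Ictero_minor: 9
  Eremo_montana vs Bracho_nigra: 9
  Eremo_montana vs Ictero_minor: 12
  Bracho_nigra vs Ictero_minor: 9
The smallest is 4, between Ao_rubra and Glypto_elegans.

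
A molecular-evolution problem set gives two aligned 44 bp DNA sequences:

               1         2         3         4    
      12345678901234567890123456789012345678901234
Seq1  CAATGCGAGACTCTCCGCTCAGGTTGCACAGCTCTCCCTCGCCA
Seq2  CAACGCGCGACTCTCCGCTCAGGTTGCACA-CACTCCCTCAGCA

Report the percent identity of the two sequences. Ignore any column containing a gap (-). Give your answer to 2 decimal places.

88.37%

Excluding the 1 gap column leaves 43 comparable sites.
The sequences differ at positions 4 (T/C), 8 (A/C), 33 (T/A), 41 (G/A), 42 (C/G).
38 of the 43 comparable sites match, so the percent identity is 38/43 × 100 = 88.37%.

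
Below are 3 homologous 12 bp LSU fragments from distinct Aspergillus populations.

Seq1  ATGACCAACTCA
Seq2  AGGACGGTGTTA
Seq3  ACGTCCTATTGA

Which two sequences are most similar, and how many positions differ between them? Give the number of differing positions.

5

Pairwise Hamming distances:
  Seq1 vs Seq2: 6
  Seq1 vs Seq3: 5
  Seq2 vs Seq3: 7
The smallest is 5, between Seq1 and Seq3.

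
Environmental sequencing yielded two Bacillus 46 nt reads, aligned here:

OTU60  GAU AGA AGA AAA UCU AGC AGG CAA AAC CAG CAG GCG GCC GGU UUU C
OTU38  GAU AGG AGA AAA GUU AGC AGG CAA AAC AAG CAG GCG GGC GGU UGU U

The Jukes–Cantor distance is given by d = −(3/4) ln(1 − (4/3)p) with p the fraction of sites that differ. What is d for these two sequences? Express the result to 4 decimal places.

0.1701

Differing sites — 6:A/G; 13:U/G; 14:C/U; 28:C/A; 38:C/G; 44:U/G; 46:C/U.
p = 7/46 = 0.152174.
d = −0.75 · ln(1 − (4/3)·0.152174) = −0.75 · ln(0.797101) = −0.75 · (-0.226774) = 0.1701.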